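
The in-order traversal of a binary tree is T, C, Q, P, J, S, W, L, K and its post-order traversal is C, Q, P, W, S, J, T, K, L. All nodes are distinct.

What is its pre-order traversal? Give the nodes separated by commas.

L, T, J, P, Q, C, S, W, K

The last element of post-order is the root; it splits in-order into left and right subtrees.
Root L: left subtree has 7 nodes {T, C, Q, P, J, S, W}, right has 1 {K}.
  Root T: left subtree has 0 nodes { }, right has 6 {C, Q, P, J, S, W}.
    Root J: left subtree has 3 nodes {C, Q, P}, right has 2 {S, W}.
      Root P: left subtree has 2 nodes {C, Q}, right has 0 { }.
        Root Q: left subtree has 1 node {C}, right has 0 { }.
      Root S: left subtree has 0 nodes { }, right has 1 {W}.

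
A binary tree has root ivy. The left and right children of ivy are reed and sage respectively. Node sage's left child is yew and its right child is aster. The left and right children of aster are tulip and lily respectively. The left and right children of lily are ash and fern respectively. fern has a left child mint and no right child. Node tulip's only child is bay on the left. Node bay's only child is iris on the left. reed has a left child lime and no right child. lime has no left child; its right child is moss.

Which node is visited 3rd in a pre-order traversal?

lime

Pre-order visits the node, then its left subtree, then its right subtree.
Visit ivy.
At ivy: go left to reed.
  Visit reed.
  At reed: go left to lime.
    Visit lime.
    At lime: no left child.
    At lime: go right to moss.
      moss is a leaf — visit moss.
  At reed: no right child.
At ivy: go right to sage.
  Visit sage.
  At sage: go left to yew.
    yew is a leaf — visit yew.
  At sage: go right to aster.
    Visit aster.
    At aster: go left to tulip.
      Visit tulip.
      At tulip: go left to bay.
        Visit bay.
        At bay: go left to iris.
          iris is a leaf — visit iris.
        At bay: no right child.
      At tulip: no right child.
    At aster: go right to lily.
      Visit lily.
      At lily: go left to ash.
        ash is a leaf — visit ash.
      At lily: go right to fern.
        Visit fern.
        At fern: go left to mint.
          mint is a leaf — visit mint.
        At fern: no right child.
Full pre-order sequence: ivy, reed, lime, moss, sage, yew, aster, tulip, bay, iris, lily, ash, fern, mint.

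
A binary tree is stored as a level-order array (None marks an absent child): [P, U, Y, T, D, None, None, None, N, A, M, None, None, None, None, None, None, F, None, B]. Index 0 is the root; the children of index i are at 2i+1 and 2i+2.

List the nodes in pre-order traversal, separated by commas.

P, U, T, N, F, D, A, B, M, Y

Pre-order visits the node, then its left subtree, then its right subtree.
Visit P.
At P: go left to U.
  Visit U.
  At U: go left to T.
    Visit T.
    At T: no left child.
    At T: go right to N.
      Visit N.
      At N: go left to F.
        F is a leaf — visit F.
      At N: no right child.
  At U: go right to D.
    Visit D.
    At D: go left to A.
      Visit A.
      At A: go left to B.
        B is a leaf — visit B.
      At A: no right child.
    At D: go right to M.
      M is a leaf — visit M.
At P: go right to Y.
  Y is a leaf — visit Y.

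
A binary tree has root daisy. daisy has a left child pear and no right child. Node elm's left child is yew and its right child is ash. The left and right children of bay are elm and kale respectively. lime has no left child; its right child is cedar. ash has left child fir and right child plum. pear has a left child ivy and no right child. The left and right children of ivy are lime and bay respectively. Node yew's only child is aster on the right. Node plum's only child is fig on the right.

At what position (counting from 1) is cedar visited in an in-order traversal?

2

In-order visits the left subtree, then the node, then the right subtree.
At daisy: go left to pear.
  At pear: go left to ivy.
    At ivy: go left to lime.
      At lime: no left child.
      Visit lime.
      At lime: go right to cedar.
        cedar is a leaf — visit cedar.
    Visit ivy.
    At ivy: go right to bay.
      At bay: go left to elm.
        At elm: go left to yew.
          At yew: no left child.
          Visit yew.
          At yew: go right to aster.
            aster is a leaf — visit aster.
        Visit elm.
        At elm: go right to ash.
          At ash: go left to fir.
            fir is a leaf — visit fir.
          Visit ash.
          At ash: go right to plum.
            At plum: no left child.
            Visit plum.
            At plum: go right to fig.
              fig is a leaf — visit fig.
      Visit bay.
      At bay: go right to kale.
        kale is a leaf — visit kale.
  Visit pear.
  At pear: no right child.
Visit daisy.
At daisy: no right child.
Full in-order sequence: lime, cedar, ivy, yew, aster, elm, fir, ash, plum, fig, bay, kale, pear, daisy.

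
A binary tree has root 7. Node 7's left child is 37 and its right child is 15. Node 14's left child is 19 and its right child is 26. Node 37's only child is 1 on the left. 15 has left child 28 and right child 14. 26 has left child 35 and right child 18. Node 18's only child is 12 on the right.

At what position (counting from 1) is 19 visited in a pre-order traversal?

7

Pre-order visits the node, then its left subtree, then its right subtree.
Visit 7.
At 7: go left to 37.
  Visit 37.
  At 37: go left to 1.
    1 is a leaf — visit 1.
  At 37: no right child.
At 7: go right to 15.
  Visit 15.
  At 15: go left to 28.
    28 is a leaf — visit 28.
  At 15: go right to 14.
    Visit 14.
    At 14: go left to 19.
      19 is a leaf — visit 19.
    At 14: go right to 26.
      Visit 26.
      At 26: go left to 35.
        35 is a leaf — visit 35.
      At 26: go right to 18.
        Visit 18.
        At 18: no left child.
        At 18: go right to 12.
          12 is a leaf — visit 12.
Full pre-order sequence: 7, 37, 1, 15, 28, 14, 19, 26, 35, 18, 12.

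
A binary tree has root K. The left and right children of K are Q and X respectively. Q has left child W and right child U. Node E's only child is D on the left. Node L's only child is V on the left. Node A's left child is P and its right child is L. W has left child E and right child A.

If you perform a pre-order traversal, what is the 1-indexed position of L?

8

Pre-order visits the node, then its left subtree, then its right subtree.
Visit K.
At K: go left to Q.
  Visit Q.
  At Q: go left to W.
    Visit W.
    At W: go left to E.
      Visit E.
      At E: go left to D.
        D is a leaf — visit D.
      At E: no right child.
    At W: go right to A.
      Visit A.
      At A: go left to P.
        P is a leaf — visit P.
      At A: go right to L.
        Visit L.
        At L: go left to V.
          V is a leaf — visit V.
        At L: no right child.
  At Q: go right to U.
    U is a leaf — visit U.
At K: go right to X.
  X is a leaf — visit X.
Full pre-order sequence: K, Q, W, E, D, A, P, L, V, U, X.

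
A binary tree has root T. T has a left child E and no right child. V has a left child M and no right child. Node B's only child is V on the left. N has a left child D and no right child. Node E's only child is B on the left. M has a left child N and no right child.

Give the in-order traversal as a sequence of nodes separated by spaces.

In-order visits the left subtree, then the node, then the right subtree.
At T: go left to E.
  At E: go left to B.
    At B: go left to V.
      At V: go left to M.
        At M: go left to N.
          At N: go left to D.
            D is a leaf — visit D.
          Visit N.
          At N: no right child.
        Visit M.
        At M: no right child.
      Visit V.
      At V: no right child.
    Visit B.
    At B: no right child.
  Visit E.
  At E: no right child.
Visit T.
At T: no right child.

D N M V B E T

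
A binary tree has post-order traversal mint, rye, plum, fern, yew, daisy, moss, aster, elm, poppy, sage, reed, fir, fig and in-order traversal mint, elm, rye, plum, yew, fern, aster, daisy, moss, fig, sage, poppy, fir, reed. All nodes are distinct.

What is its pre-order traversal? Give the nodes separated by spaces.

fig elm mint aster yew plum rye fern moss daisy fir sage poppy reed

The last element of post-order is the root; it splits in-order into left and right subtrees.
Root fig: left subtree has 9 nodes {mint, elm, rye, plum, yew, fern, aster, daisy, moss}, right has 4 {sage, poppy, fir, reed}.
  Root elm: left subtree has 1 node {mint}, right has 7 {rye, plum, yew, fern, aster, daisy, moss}.
    Root aster: left subtree has 4 nodes {rye, plum, yew, fern}, right has 2 {daisy, moss}.
      Root yew: left subtree has 2 nodes {rye, plum}, right has 1 {fern}.
        Root plum: left subtree has 1 node {rye}, right has 0 { }.
      Root moss: left subtree has 1 node {daisy}, right has 0 { }.
  Root fir: left subtree has 2 nodes {sage, poppy}, right has 1 {reed}.
    Root sage: left subtree has 0 nodes { }, right has 1 {poppy}.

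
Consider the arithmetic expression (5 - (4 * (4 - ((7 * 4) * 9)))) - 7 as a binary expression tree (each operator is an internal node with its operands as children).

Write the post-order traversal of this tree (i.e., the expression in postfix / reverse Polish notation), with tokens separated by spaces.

5 4 4 7 4 * 9 * - * - 7 -

Post-order on an expression tree gives postfix notation: for each operator, emit left operand, right operand, then the operator.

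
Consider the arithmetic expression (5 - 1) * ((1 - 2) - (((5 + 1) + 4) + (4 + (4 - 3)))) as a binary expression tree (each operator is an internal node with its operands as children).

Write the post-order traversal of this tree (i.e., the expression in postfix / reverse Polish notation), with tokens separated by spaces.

5 1 - 1 2 - 5 1 + 4 + 4 4 3 - + + - *

Post-order on an expression tree gives postfix notation: for each operator, emit left operand, right operand, then the operator.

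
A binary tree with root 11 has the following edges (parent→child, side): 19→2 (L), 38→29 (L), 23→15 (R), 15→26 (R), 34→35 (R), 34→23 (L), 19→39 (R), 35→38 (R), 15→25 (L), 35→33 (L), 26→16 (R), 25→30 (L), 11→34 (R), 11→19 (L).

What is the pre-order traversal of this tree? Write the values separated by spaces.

11 19 2 39 34 23 15 25 30 26 16 35 33 38 29

Pre-order visits the node, then its left subtree, then its right subtree.
Visit 11.
At 11: go left to 19.
  Visit 19.
  At 19: go left to 2.
    2 is a leaf — visit 2.
  At 19: go right to 39.
    39 is a leaf — visit 39.
At 11: go right to 34.
  Visit 34.
  At 34: go left to 23.
    Visit 23.
    At 23: no left child.
    At 23: go right to 15.
      Visit 15.
      At 15: go left to 25.
        Visit 25.
        At 25: go left to 30.
          30 is a leaf — visit 30.
        At 25: no right child.
      At 15: go right to 26.
        Visit 26.
        At 26: no left child.
        At 26: go right to 16.
          16 is a leaf — visit 16.
  At 34: go right to 35.
    Visit 35.
    At 35: go left to 33.
      33 is a leaf — visit 33.
    At 35: go right to 38.
      Visit 38.
      At 38: go left to 29.
        29 is a leaf — visit 29.
      At 38: no right child.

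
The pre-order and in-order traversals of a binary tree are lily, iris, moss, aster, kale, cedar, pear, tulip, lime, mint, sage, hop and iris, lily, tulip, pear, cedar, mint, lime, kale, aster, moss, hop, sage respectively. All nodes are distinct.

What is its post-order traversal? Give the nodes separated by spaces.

The first element of pre-order is the root; it splits in-order into left and right subtrees.
Root lily: left subtree has 1 node {iris}, right has 10 {tulip, pear, cedar, mint, lime, kale, aster, moss, hop, sage}.
  Root moss: left subtree has 7 nodes {tulip, pear, cedar, mint, lime, kale, aster}, right has 2 {hop, sage}.
    Root aster: left subtree has 6 nodes {tulip, pear, cedar, mint, lime, kale}, right has 0 { }.
      Root kale: left subtree has 5 nodes {tulip, pear, cedar, mint, lime}, right has 0 { }.
        Root cedar: left subtree has 2 nodes {tulip, pear}, right has 2 {mint, lime}.
          Root pear: left subtree has 1 node {tulip}, right has 0 { }.
          Root lime: left subtree has 1 node {mint}, right has 0 { }.
    Root sage: left subtree has 1 node {hop}, right has 0 { }.

iris tulip pear mint lime cedar kale aster hop sage moss lily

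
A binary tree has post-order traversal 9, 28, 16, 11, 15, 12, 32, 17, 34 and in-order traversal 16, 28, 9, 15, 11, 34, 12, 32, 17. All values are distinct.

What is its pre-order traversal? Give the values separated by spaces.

34 15 16 28 9 11 17 32 12

The last element of post-order is the root; it splits in-order into left and right subtrees.
Root 34: left subtree has 5 nodes {16, 28, 9, 15, 11}, right has 3 {12, 32, 17}.
  Root 15: left subtree has 3 nodes {16, 28, 9}, right has 1 {11}.
    Root 16: left subtree has 0 nodes { }, right has 2 {28, 9}.
      Root 28: left subtree has 0 nodes { }, right has 1 {9}.
  Root 17: left subtree has 2 nodes {12, 32}, right has 0 { }.
    Root 32: left subtree has 1 node {12}, right has 0 { }.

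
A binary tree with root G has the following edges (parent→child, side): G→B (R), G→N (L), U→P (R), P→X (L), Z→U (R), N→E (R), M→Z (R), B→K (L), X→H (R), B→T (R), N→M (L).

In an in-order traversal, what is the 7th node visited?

N

In-order visits the left subtree, then the node, then the right subtree.
At G: go left to N.
  At N: go left to M.
    At M: no left child.
    Visit M.
    At M: go right to Z.
      At Z: no left child.
      Visit Z.
      At Z: go right to U.
        At U: no left child.
        Visit U.
        At U: go right to P.
          At P: go left to X.
            At X: no left child.
            Visit X.
            At X: go right to H.
              H is a leaf — visit H.
          Visit P.
          At P: no right child.
  Visit N.
  At N: go right to E.
    E is a leaf — visit E.
Visit G.
At G: go right to B.
  At B: go left to K.
    K is a leaf — visit K.
  Visit B.
  At B: go right to T.
    T is a leaf — visit T.
Full in-order sequence: M, Z, U, X, H, P, N, E, G, K, B, T.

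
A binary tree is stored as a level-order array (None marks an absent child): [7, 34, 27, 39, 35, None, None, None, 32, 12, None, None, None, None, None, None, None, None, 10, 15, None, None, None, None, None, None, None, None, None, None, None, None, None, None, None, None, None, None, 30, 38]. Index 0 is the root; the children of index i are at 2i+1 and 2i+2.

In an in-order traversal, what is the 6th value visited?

In-order visits the left subtree, then the node, then the right subtree.
At 7: go left to 34.
  At 34: go left to 39.
    At 39: no left child.
    Visit 39.
    At 39: go right to 32.
      At 32: no left child.
      Visit 32.
      At 32: go right to 10.
        At 10: no left child.
        Visit 10.
        At 10: go right to 30.
          30 is a leaf — visit 30.
  Visit 34.
  At 34: go right to 35.
    At 35: go left to 12.
      At 12: go left to 15.
        At 15: go left to 38.
          38 is a leaf — visit 38.
        Visit 15.
        At 15: no right child.
      Visit 12.
      At 12: no right child.
    Visit 35.
    At 35: no right child.
Visit 7.
At 7: go right to 27.
  27 is a leaf — visit 27.
Full in-order sequence: 39, 32, 10, 30, 34, 38, 15, 12, 35, 7, 27.

38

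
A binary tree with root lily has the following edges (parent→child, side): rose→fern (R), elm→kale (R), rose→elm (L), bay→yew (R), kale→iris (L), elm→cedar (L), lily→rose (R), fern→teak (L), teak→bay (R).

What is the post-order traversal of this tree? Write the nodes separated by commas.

cedar, iris, kale, elm, yew, bay, teak, fern, rose, lily

Post-order visits the left subtree, then the right subtree, then the node.
At lily: no left child.
At lily: go right to rose.
  At rose: go left to elm.
    At elm: go left to cedar.
      cedar is a leaf — visit cedar.
    At elm: go right to kale.
      At kale: go left to iris.
        iris is a leaf — visit iris.
      At kale: no right child.
      Visit kale.
    Visit elm.
  At rose: go right to fern.
    At fern: go left to teak.
      At teak: no left child.
      At teak: go right to bay.
        At bay: no left child.
        At bay: go right to yew.
          yew is a leaf — visit yew.
        Visit bay.
      Visit teak.
    At fern: no right child.
    Visit fern.
  Visit rose.
Visit lily.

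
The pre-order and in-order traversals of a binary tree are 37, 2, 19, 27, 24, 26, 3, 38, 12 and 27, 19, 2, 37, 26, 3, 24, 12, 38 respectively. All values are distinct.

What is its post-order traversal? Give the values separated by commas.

27, 19, 2, 3, 26, 12, 38, 24, 37

The first element of pre-order is the root; it splits in-order into left and right subtrees.
Root 37: left subtree has 3 nodes {27, 19, 2}, right has 5 {26, 3, 24, 12, 38}.
  Root 2: left subtree has 2 nodes {27, 19}, right has 0 { }.
    Root 19: left subtree has 1 node {27}, right has 0 { }.
  Root 24: left subtree has 2 nodes {26, 3}, right has 2 {12, 38}.
    Root 26: left subtree has 0 nodes { }, right has 1 {3}.
    Root 38: left subtree has 1 node {12}, right has 0 { }.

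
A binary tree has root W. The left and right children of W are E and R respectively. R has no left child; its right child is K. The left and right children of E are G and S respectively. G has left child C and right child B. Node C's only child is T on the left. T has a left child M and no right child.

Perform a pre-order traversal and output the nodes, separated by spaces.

W E G C T M B S R K

Pre-order visits the node, then its left subtree, then its right subtree.
Visit W.
At W: go left to E.
  Visit E.
  At E: go left to G.
    Visit G.
    At G: go left to C.
      Visit C.
      At C: go left to T.
        Visit T.
        At T: go left to M.
          M is a leaf — visit M.
        At T: no right child.
      At C: no right child.
    At G: go right to B.
      B is a leaf — visit B.
  At E: go right to S.
    S is a leaf — visit S.
At W: go right to R.
  Visit R.
  At R: no left child.
  At R: go right to K.
    K is a leaf — visit K.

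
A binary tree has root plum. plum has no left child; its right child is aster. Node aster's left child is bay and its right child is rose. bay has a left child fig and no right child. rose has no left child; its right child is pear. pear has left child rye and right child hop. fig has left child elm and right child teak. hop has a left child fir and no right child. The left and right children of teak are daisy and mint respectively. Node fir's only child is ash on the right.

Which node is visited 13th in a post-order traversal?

Post-order visits the left subtree, then the right subtree, then the node.
At plum: no left child.
At plum: go right to aster.
  At aster: go left to bay.
    At bay: go left to fig.
      At fig: go left to elm.
        elm is a leaf — visit elm.
      At fig: go right to teak.
        At teak: go left to daisy.
          daisy is a leaf — visit daisy.
        At teak: go right to mint.
          mint is a leaf — visit mint.
        Visit teak.
      Visit fig.
    At bay: no right child.
    Visit bay.
  At aster: go right to rose.
    At rose: no left child.
    At rose: go right to pear.
      At pear: go left to rye.
        rye is a leaf — visit rye.
      At pear: go right to hop.
        At hop: go left to fir.
          At fir: no left child.
          At fir: go right to ash.
            ash is a leaf — visit ash.
          Visit fir.
        At hop: no right child.
        Visit hop.
      Visit pear.
    Visit rose.
  Visit aster.
Visit plum.
Full post-order sequence: elm, daisy, mint, teak, fig, bay, rye, ash, fir, hop, pear, rose, aster, plum.

aster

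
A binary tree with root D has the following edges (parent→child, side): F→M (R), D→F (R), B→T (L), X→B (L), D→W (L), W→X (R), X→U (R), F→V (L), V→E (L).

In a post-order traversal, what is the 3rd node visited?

Post-order visits the left subtree, then the right subtree, then the node.
At D: go left to W.
  At W: no left child.
  At W: go right to X.
    At X: go left to B.
      At B: go left to T.
        T is a leaf — visit T.
      At B: no right child.
      Visit B.
    At X: go right to U.
      U is a leaf — visit U.
    Visit X.
  Visit W.
At D: go right to F.
  At F: go left to V.
    At V: go left to E.
      E is a leaf — visit E.
    At V: no right child.
    Visit V.
  At F: go right to M.
    M is a leaf — visit M.
  Visit F.
Visit D.
Full post-order sequence: T, B, U, X, W, E, V, M, F, D.

U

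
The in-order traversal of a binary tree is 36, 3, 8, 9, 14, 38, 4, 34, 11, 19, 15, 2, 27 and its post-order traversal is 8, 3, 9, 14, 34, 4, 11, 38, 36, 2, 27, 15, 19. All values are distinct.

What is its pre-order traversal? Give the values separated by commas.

The last element of post-order is the root; it splits in-order into left and right subtrees.
Root 19: left subtree has 9 nodes {36, 3, 8, 9, 14, 38, 4, 34, 11}, right has 3 {15, 2, 27}.
  Root 36: left subtree has 0 nodes { }, right has 8 {3, 8, 9, 14, 38, 4, 34, 11}.
    Root 38: left subtree has 4 nodes {3, 8, 9, 14}, right has 3 {4, 34, 11}.
      Root 14: left subtree has 3 nodes {3, 8, 9}, right has 0 { }.
        Root 9: left subtree has 2 nodes {3, 8}, right has 0 { }.
          Root 3: left subtree has 0 nodes { }, right has 1 {8}.
      Root 11: left subtree has 2 nodes {4, 34}, right has 0 { }.
        Root 4: left subtree has 0 nodes { }, right has 1 {34}.
  Root 15: left subtree has 0 nodes { }, right has 2 {2, 27}.
    Root 27: left subtree has 1 node {2}, right has 0 { }.

19, 36, 38, 14, 9, 3, 8, 11, 4, 34, 15, 27, 2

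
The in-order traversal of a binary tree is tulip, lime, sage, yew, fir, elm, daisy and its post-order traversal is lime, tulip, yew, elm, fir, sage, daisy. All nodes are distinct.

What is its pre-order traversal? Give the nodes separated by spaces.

The last element of post-order is the root; it splits in-order into left and right subtrees.
Root daisy: left subtree has 6 nodes {tulip, lime, sage, yew, fir, elm}, right has 0 { }.
  Root sage: left subtree has 2 nodes {tulip, lime}, right has 3 {yew, fir, elm}.
    Root tulip: left subtree has 0 nodes { }, right has 1 {lime}.
    Root fir: left subtree has 1 node {yew}, right has 1 {elm}.

daisy sage tulip lime fir yew elm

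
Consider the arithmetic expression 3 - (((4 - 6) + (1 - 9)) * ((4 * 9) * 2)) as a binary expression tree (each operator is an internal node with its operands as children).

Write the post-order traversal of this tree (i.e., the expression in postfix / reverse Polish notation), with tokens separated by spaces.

Post-order on an expression tree gives postfix notation: for each operator, emit left operand, right operand, then the operator.

3 4 6 - 1 9 - + 4 9 * 2 * * -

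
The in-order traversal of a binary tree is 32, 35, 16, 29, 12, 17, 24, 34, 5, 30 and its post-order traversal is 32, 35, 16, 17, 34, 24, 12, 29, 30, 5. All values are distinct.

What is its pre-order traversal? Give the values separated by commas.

The last element of post-order is the root; it splits in-order into left and right subtrees.
Root 5: left subtree has 8 nodes {32, 35, 16, 29, 12, 17, 24, 34}, right has 1 {30}.
  Root 29: left subtree has 3 nodes {32, 35, 16}, right has 4 {12, 17, 24, 34}.
    Root 16: left subtree has 2 nodes {32, 35}, right has 0 { }.
      Root 35: left subtree has 1 node {32}, right has 0 { }.
    Root 12: left subtree has 0 nodes { }, right has 3 {17, 24, 34}.
      Root 24: left subtree has 1 node {17}, right has 1 {34}.

5, 29, 16, 35, 32, 12, 24, 17, 34, 30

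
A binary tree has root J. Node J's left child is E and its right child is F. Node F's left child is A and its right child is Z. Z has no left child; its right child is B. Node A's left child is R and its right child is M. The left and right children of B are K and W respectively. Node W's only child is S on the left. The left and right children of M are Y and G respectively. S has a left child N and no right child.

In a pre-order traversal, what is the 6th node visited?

M

Pre-order visits the node, then its left subtree, then its right subtree.
Visit J.
At J: go left to E.
  E is a leaf — visit E.
At J: go right to F.
  Visit F.
  At F: go left to A.
    Visit A.
    At A: go left to R.
      R is a leaf — visit R.
    At A: go right to M.
      Visit M.
      At M: go left to Y.
        Y is a leaf — visit Y.
      At M: go right to G.
        G is a leaf — visit G.
  At F: go right to Z.
    Visit Z.
    At Z: no left child.
    At Z: go right to B.
      Visit B.
      At B: go left to K.
        K is a leaf — visit K.
      At B: go right to W.
        Visit W.
        At W: go left to S.
          Visit S.
          At S: go left to N.
            N is a leaf — visit N.
          At S: no right child.
        At W: no right child.
Full pre-order sequence: J, E, F, A, R, M, Y, G, Z, B, K, W, S, N.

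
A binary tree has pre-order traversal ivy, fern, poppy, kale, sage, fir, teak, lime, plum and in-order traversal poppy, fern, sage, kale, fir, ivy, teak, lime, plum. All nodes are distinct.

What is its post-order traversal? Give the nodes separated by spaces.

poppy sage fir kale fern plum lime teak ivy

The first element of pre-order is the root; it splits in-order into left and right subtrees.
Root ivy: left subtree has 5 nodes {poppy, fern, sage, kale, fir}, right has 3 {teak, lime, plum}.
  Root fern: left subtree has 1 node {poppy}, right has 3 {sage, kale, fir}.
    Root kale: left subtree has 1 node {sage}, right has 1 {fir}.
  Root teak: left subtree has 0 nodes { }, right has 2 {lime, plum}.
    Root lime: left subtree has 0 nodes { }, right has 1 {plum}.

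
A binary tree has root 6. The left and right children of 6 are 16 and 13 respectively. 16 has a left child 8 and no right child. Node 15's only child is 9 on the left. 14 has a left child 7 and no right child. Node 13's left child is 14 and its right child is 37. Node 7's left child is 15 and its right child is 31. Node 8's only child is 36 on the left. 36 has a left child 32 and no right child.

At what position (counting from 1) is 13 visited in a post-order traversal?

11

Post-order visits the left subtree, then the right subtree, then the node.
At 6: go left to 16.
  At 16: go left to 8.
    At 8: go left to 36.
      At 36: go left to 32.
        32 is a leaf — visit 32.
      At 36: no right child.
      Visit 36.
    At 8: no right child.
    Visit 8.
  At 16: no right child.
  Visit 16.
At 6: go right to 13.
  At 13: go left to 14.
    At 14: go left to 7.
      At 7: go left to 15.
        At 15: go left to 9.
          9 is a leaf — visit 9.
        At 15: no right child.
        Visit 15.
      At 7: go right to 31.
        31 is a leaf — visit 31.
      Visit 7.
    At 14: no right child.
    Visit 14.
  At 13: go right to 37.
    37 is a leaf — visit 37.
  Visit 13.
Visit 6.
Full post-order sequence: 32, 36, 8, 16, 9, 15, 31, 7, 14, 37, 13, 6.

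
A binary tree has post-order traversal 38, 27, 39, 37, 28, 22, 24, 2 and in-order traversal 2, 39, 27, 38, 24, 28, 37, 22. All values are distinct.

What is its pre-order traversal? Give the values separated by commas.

2, 24, 39, 27, 38, 22, 28, 37

The last element of post-order is the root; it splits in-order into left and right subtrees.
Root 2: left subtree has 0 nodes { }, right has 7 {39, 27, 38, 24, 28, 37, 22}.
  Root 24: left subtree has 3 nodes {39, 27, 38}, right has 3 {28, 37, 22}.
    Root 39: left subtree has 0 nodes { }, right has 2 {27, 38}.
      Root 27: left subtree has 0 nodes { }, right has 1 {38}.
    Root 22: left subtree has 2 nodes {28, 37}, right has 0 { }.
      Root 28: left subtree has 0 nodes { }, right has 1 {37}.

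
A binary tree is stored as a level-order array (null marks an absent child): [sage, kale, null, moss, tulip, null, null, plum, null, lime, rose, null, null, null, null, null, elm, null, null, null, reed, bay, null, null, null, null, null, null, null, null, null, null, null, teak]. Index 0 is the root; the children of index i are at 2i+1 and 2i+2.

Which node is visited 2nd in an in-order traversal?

teak

In-order visits the left subtree, then the node, then the right subtree.
At sage: go left to kale.
  At kale: go left to moss.
    At moss: go left to plum.
      At plum: no left child.
      Visit plum.
      At plum: go right to elm.
        At elm: go left to teak.
          teak is a leaf — visit teak.
        Visit elm.
        At elm: no right child.
    Visit moss.
    At moss: no right child.
  Visit kale.
  At kale: go right to tulip.
    At tulip: go left to lime.
      At lime: no left child.
      Visit lime.
      At lime: go right to reed.
        reed is a leaf — visit reed.
    Visit tulip.
    At tulip: go right to rose.
      At rose: go left to bay.
        bay is a leaf — visit bay.
      Visit rose.
      At rose: no right child.
Visit sage.
At sage: no right child.
Full in-order sequence: plum, teak, elm, moss, kale, lime, reed, tulip, bay, rose, sage.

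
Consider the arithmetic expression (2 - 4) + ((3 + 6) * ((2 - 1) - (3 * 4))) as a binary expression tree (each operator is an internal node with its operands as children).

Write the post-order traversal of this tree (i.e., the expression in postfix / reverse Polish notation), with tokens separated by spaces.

Post-order on an expression tree gives postfix notation: for each operator, emit left operand, right operand, then the operator.

2 4 - 3 6 + 2 1 - 3 4 * - * +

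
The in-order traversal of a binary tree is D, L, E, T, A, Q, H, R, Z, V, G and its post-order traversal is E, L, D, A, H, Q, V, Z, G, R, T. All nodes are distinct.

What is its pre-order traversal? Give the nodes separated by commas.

The last element of post-order is the root; it splits in-order into left and right subtrees.
Root T: left subtree has 3 nodes {D, L, E}, right has 7 {A, Q, H, R, Z, V, G}.
  Root D: left subtree has 0 nodes { }, right has 2 {L, E}.
    Root L: left subtree has 0 nodes { }, right has 1 {E}.
  Root R: left subtree has 3 nodes {A, Q, H}, right has 3 {Z, V, G}.
    Root Q: left subtree has 1 node {A}, right has 1 {H}.
    Root G: left subtree has 2 nodes {Z, V}, right has 0 { }.
      Root Z: left subtree has 0 nodes { }, right has 1 {V}.

T, D, L, E, R, Q, A, H, G, Z, V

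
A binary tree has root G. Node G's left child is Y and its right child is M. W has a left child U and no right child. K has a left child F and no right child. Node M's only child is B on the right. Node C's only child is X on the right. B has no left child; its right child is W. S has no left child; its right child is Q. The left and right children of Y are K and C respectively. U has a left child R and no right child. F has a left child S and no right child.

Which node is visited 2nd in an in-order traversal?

Q

In-order visits the left subtree, then the node, then the right subtree.
At G: go left to Y.
  At Y: go left to K.
    At K: go left to F.
      At F: go left to S.
        At S: no left child.
        Visit S.
        At S: go right to Q.
          Q is a leaf — visit Q.
      Visit F.
      At F: no right child.
    Visit K.
    At K: no right child.
  Visit Y.
  At Y: go right to C.
    At C: no left child.
    Visit C.
    At C: go right to X.
      X is a leaf — visit X.
Visit G.
At G: go right to M.
  At M: no left child.
  Visit M.
  At M: go right to B.
    At B: no left child.
    Visit B.
    At B: go right to W.
      At W: go left to U.
        At U: go left to R.
          R is a leaf — visit R.
        Visit U.
        At U: no right child.
      Visit W.
      At W: no right child.
Full in-order sequence: S, Q, F, K, Y, C, X, G, M, B, R, U, W.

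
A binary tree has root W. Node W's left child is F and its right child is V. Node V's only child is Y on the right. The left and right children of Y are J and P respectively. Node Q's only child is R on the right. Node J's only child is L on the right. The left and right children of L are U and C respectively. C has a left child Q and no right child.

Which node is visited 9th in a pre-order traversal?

Pre-order visits the node, then its left subtree, then its right subtree.
Visit W.
At W: go left to F.
  F is a leaf — visit F.
At W: go right to V.
  Visit V.
  At V: no left child.
  At V: go right to Y.
    Visit Y.
    At Y: go left to J.
      Visit J.
      At J: no left child.
      At J: go right to L.
        Visit L.
        At L: go left to U.
          U is a leaf — visit U.
        At L: go right to C.
          Visit C.
          At C: go left to Q.
            Visit Q.
            At Q: no left child.
            At Q: go right to R.
              R is a leaf — visit R.
          At C: no right child.
    At Y: go right to P.
      P is a leaf — visit P.
Full pre-order sequence: W, F, V, Y, J, L, U, C, Q, R, P.

Q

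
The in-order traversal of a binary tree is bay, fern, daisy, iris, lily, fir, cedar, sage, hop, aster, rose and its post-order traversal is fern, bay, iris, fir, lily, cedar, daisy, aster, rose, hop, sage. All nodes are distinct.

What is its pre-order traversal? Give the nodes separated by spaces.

The last element of post-order is the root; it splits in-order into left and right subtrees.
Root sage: left subtree has 7 nodes {bay, fern, daisy, iris, lily, fir, cedar}, right has 3 {hop, aster, rose}.
  Root daisy: left subtree has 2 nodes {bay, fern}, right has 4 {iris, lily, fir, cedar}.
    Root bay: left subtree has 0 nodes { }, right has 1 {fern}.
    Root cedar: left subtree has 3 nodes {iris, lily, fir}, right has 0 { }.
      Root lily: left subtree has 1 node {iris}, right has 1 {fir}.
  Root hop: left subtree has 0 nodes { }, right has 2 {aster, rose}.
    Root rose: left subtree has 1 node {aster}, right has 0 { }.

sage daisy bay fern cedar lily iris fir hop rose aster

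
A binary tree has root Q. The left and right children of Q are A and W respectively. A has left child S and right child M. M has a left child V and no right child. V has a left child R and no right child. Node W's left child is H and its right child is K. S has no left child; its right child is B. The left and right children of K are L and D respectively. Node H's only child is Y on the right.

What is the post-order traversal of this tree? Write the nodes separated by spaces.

B S R V M A Y H L D K W Q

Post-order visits the left subtree, then the right subtree, then the node.
At Q: go left to A.
  At A: go left to S.
    At S: no left child.
    At S: go right to B.
      B is a leaf — visit B.
    Visit S.
  At A: go right to M.
    At M: go left to V.
      At V: go left to R.
        R is a leaf — visit R.
      At V: no right child.
      Visit V.
    At M: no right child.
    Visit M.
  Visit A.
At Q: go right to W.
  At W: go left to H.
    At H: no left child.
    At H: go right to Y.
      Y is a leaf — visit Y.
    Visit H.
  At W: go right to K.
    At K: go left to L.
      L is a leaf — visit L.
    At K: go right to D.
      D is a leaf — visit D.
    Visit K.
  Visit W.
Visit Q.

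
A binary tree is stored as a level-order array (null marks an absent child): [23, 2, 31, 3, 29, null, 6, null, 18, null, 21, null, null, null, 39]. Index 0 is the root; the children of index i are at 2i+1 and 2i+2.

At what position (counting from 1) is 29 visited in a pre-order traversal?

Pre-order visits the node, then its left subtree, then its right subtree.
Visit 23.
At 23: go left to 2.
  Visit 2.
  At 2: go left to 3.
    Visit 3.
    At 3: no left child.
    At 3: go right to 18.
      18 is a leaf — visit 18.
  At 2: go right to 29.
    Visit 29.
    At 29: no left child.
    At 29: go right to 21.
      21 is a leaf — visit 21.
At 23: go right to 31.
  Visit 31.
  At 31: no left child.
  At 31: go right to 6.
    Visit 6.
    At 6: no left child.
    At 6: go right to 39.
      39 is a leaf — visit 39.
Full pre-order sequence: 23, 2, 3, 18, 29, 21, 31, 6, 39.

5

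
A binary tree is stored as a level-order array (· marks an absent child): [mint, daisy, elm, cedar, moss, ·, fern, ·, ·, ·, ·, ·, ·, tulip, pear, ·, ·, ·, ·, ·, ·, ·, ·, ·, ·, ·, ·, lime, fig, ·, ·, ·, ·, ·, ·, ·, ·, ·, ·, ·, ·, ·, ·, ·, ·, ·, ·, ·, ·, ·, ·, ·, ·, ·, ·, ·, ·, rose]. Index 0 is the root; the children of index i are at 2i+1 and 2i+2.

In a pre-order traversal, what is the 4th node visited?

Pre-order visits the node, then its left subtree, then its right subtree.
Visit mint.
At mint: go left to daisy.
  Visit daisy.
  At daisy: go left to cedar.
    cedar is a leaf — visit cedar.
  At daisy: go right to moss.
    moss is a leaf — visit moss.
At mint: go right to elm.
  Visit elm.
  At elm: no left child.
  At elm: go right to fern.
    Visit fern.
    At fern: go left to tulip.
      Visit tulip.
      At tulip: go left to lime.
        lime is a leaf — visit lime.
      At tulip: go right to fig.
        Visit fig.
        At fig: go left to rose.
          rose is a leaf — visit rose.
        At fig: no right child.
    At fern: go right to pear.
      pear is a leaf — visit pear.
Full pre-order sequence: mint, daisy, cedar, moss, elm, fern, tulip, lime, fig, rose, pear.

moss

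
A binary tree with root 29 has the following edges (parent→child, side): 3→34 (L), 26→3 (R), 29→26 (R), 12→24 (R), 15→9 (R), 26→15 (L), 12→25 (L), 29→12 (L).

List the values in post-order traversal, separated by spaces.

25 24 12 9 15 34 3 26 29

Post-order visits the left subtree, then the right subtree, then the node.
At 29: go left to 12.
  At 12: go left to 25.
    25 is a leaf — visit 25.
  At 12: go right to 24.
    24 is a leaf — visit 24.
  Visit 12.
At 29: go right to 26.
  At 26: go left to 15.
    At 15: no left child.
    At 15: go right to 9.
      9 is a leaf — visit 9.
    Visit 15.
  At 26: go right to 3.
    At 3: go left to 34.
      34 is a leaf — visit 34.
    At 3: no right child.
    Visit 3.
  Visit 26.
Visit 29.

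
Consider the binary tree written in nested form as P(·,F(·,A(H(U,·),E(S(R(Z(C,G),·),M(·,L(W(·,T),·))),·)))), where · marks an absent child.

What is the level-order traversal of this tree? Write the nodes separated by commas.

P, F, A, H, E, U, S, R, M, Z, L, C, G, W, T

Level-order visits nodes level by level from the root, left to right within each level.
Level 0: P
Level 1: F
Level 2: A
Level 3: H, E
Level 4: U, S
Level 5: R, M
Level 6: Z, L
Level 7: C, G, W
Level 8: T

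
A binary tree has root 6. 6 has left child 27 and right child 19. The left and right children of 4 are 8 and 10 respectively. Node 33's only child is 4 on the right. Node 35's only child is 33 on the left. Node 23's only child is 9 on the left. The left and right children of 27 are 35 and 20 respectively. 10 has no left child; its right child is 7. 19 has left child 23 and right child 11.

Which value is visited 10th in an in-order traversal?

In-order visits the left subtree, then the node, then the right subtree.
At 6: go left to 27.
  At 27: go left to 35.
    At 35: go left to 33.
      At 33: no left child.
      Visit 33.
      At 33: go right to 4.
        At 4: go left to 8.
          8 is a leaf — visit 8.
        Visit 4.
        At 4: go right to 10.
          At 10: no left child.
          Visit 10.
          At 10: go right to 7.
            7 is a leaf — visit 7.
    Visit 35.
    At 35: no right child.
  Visit 27.
  At 27: go right to 20.
    20 is a leaf — visit 20.
Visit 6.
At 6: go right to 19.
  At 19: go left to 23.
    At 23: go left to 9.
      9 is a leaf — visit 9.
    Visit 23.
    At 23: no right child.
  Visit 19.
  At 19: go right to 11.
    11 is a leaf — visit 11.
Full in-order sequence: 33, 8, 4, 10, 7, 35, 27, 20, 6, 9, 23, 19, 11.

9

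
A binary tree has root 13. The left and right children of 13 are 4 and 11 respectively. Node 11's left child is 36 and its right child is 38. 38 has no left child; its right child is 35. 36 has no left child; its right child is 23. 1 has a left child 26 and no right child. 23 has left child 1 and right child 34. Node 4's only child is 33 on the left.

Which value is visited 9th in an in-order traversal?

11

In-order visits the left subtree, then the node, then the right subtree.
At 13: go left to 4.
  At 4: go left to 33.
    33 is a leaf — visit 33.
  Visit 4.
  At 4: no right child.
Visit 13.
At 13: go right to 11.
  At 11: go left to 36.
    At 36: no left child.
    Visit 36.
    At 36: go right to 23.
      At 23: go left to 1.
        At 1: go left to 26.
          26 is a leaf — visit 26.
        Visit 1.
        At 1: no right child.
      Visit 23.
      At 23: go right to 34.
        34 is a leaf — visit 34.
  Visit 11.
  At 11: go right to 38.
    At 38: no left child.
    Visit 38.
    At 38: go right to 35.
      35 is a leaf — visit 35.
Full in-order sequence: 33, 4, 13, 36, 26, 1, 23, 34, 11, 38, 35.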